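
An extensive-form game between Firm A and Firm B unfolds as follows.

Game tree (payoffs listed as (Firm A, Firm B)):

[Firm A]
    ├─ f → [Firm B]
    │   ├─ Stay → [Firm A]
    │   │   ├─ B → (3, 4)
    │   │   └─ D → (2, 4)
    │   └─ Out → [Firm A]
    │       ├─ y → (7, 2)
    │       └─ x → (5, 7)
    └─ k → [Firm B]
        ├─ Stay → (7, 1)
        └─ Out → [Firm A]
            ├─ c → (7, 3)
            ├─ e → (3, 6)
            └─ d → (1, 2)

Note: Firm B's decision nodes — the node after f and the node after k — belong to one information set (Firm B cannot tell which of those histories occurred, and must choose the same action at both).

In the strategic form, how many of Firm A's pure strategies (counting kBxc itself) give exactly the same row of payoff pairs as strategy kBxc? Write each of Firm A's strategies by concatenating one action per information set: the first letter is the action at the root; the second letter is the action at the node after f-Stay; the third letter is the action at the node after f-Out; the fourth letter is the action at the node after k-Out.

Row for kBxc (columns Stay, Out): (7,1) (7,3).
Under kBxc, Firm A's choice at the node after f-Stay and at the node after f-Out can never be reached regardless of what Firm B does, so varying those choices leaves every outcome unchanged.
Holding the reachable choices fixed and varying the unreachable ones freely already gives 2 × 2 = 4 equivalent strategies.
No other strategy reproduces this row, so those 4 are the full class: kByc, kBxc, kDyc, kDxc.

4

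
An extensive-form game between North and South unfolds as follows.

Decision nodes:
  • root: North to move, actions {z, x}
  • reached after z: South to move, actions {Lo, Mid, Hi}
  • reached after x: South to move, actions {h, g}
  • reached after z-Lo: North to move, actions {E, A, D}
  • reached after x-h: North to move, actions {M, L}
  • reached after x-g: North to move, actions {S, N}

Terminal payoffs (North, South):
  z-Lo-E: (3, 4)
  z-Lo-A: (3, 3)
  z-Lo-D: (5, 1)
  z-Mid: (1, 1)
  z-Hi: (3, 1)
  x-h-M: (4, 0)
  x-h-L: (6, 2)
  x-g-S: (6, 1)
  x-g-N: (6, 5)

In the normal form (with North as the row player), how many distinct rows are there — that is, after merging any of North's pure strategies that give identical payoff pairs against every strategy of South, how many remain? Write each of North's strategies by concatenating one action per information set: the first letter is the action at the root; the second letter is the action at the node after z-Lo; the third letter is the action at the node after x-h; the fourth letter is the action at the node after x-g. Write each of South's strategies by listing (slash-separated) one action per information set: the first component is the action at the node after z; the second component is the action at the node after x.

North has 24 pure strategies: zEMS, zEMN, zELS, zELN, zAMS, zAMN, zALS, zALN, zDMS, zDMN, zDLS, zDLN, xEMS, xEMN, xELS, xELN, xAMS, xAMN, xALS, xALN, xDMS, xDMN, xDLS, xDLN. Columns: Lo/h, Lo/g, Mid/h, Mid/g, Hi/h, Hi/g.
{zEMS, zEMN, zELS, zELN} → row (3,4) (3,4) (1,1) (1,1) (3,1) (3,1)
{zAMS, zAMN, zALS, zALN} → row (3,3) (3,3) (1,1) (1,1) (3,1) (3,1)
{zDMS, zDMN, zDLS, zDLN} → row (5,1) (5,1) (1,1) (1,1) (3,1) (3,1)
{xEMS, xAMS, xDMS} → row (4,0) (6,1) (4,0) (6,1) (4,0) (6,1)
{xEMN, xAMN, xDMN} → row (4,0) (6,5) (4,0) (6,5) (4,0) (6,5)
{xELS, xALS, xDLS} → row (6,2) (6,1) (6,2) (6,1) (6,2) (6,1)
{xELN, xALN, xDLN} → row (6,2) (6,5) (6,2) (6,5) (6,2) (6,5)
That's 7 distinct rows out of 24 strategies.

7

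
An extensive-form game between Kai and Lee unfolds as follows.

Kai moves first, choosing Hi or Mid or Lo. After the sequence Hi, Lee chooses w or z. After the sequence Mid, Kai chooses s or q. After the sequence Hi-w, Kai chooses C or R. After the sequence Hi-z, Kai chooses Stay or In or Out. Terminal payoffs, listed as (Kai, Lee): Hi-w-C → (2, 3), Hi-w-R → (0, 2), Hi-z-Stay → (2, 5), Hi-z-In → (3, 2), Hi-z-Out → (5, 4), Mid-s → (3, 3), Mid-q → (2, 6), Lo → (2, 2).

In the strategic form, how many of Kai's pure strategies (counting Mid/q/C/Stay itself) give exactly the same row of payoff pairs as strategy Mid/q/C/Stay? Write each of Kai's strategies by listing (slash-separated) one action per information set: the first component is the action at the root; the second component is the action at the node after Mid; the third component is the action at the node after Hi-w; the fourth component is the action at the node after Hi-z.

Row for Mid/q/C/Stay (columns w, z): (2,6) (2,6).
Under Mid/q/C/Stay, Kai's choice at the node after Hi-w and at the node after Hi-z can never be reached regardless of what Lee does, so varying those choices leaves every outcome unchanged.
Holding the reachable choices fixed and varying the unreachable ones freely already gives 2 × 3 = 6 equivalent strategies.
No other strategy reproduces this row, so those 6 are the full class: Mid/q/C/Stay, Mid/q/C/In, Mid/q/C/Out, Mid/q/R/Stay, Mid/q/R/In, Mid/q/R/Out.

6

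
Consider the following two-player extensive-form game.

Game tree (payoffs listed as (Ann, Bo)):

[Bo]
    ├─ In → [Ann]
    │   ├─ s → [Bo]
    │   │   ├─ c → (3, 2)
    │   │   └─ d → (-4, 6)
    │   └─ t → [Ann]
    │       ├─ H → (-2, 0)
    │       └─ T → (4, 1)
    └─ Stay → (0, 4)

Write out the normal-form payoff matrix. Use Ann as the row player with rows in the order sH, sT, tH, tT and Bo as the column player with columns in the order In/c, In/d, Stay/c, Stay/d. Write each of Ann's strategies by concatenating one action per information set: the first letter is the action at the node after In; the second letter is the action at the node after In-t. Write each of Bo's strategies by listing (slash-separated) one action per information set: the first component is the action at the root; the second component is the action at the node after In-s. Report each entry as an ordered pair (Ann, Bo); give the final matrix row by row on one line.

sH: (3,2) (-4,6) (0,4) (0,4) | sT: (3,2) (-4,6) (0,4) (0,4) | tH: (-2,0) (-2,0) (0,4) (0,4) | tT: (4,1) (4,1) (0,4) (0,4)

Row sH: In/c→(3,2), In/d→(-4,6), Stay/c→(0,4), Stay/d→(0,4)
Row sT: In/c→(3,2), In/d→(-4,6), Stay/c→(0,4), Stay/d→(0,4)
Row tH: In/c→(-2,0), In/d→(-2,0), Stay/c→(0,4), Stay/d→(0,4)
Row tT: In/c→(4,1), In/d→(4,1), Stay/c→(0,4), Stay/d→(0,4)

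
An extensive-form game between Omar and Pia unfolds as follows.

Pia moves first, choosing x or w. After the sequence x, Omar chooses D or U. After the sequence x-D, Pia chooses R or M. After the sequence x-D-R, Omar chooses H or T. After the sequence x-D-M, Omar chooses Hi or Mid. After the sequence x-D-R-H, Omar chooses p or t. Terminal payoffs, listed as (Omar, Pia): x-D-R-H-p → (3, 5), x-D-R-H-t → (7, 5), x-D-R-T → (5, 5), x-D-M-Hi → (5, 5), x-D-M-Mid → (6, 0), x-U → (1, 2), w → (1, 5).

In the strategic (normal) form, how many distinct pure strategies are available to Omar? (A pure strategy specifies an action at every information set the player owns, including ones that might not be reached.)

Omar owns the node after x with actions {D, U} — two choices.
Omar owns the node after x-D-R with actions {H, T} — two choices.
Omar owns the node after x-D-M with actions {Hi, Mid} — two choices.
Omar owns the node after x-D-R-H with actions {p, t} — two choices.
A pure strategy fixes one action at each information set independently, so the count is the product 2 × 2 × 2 × 2 = 16.

16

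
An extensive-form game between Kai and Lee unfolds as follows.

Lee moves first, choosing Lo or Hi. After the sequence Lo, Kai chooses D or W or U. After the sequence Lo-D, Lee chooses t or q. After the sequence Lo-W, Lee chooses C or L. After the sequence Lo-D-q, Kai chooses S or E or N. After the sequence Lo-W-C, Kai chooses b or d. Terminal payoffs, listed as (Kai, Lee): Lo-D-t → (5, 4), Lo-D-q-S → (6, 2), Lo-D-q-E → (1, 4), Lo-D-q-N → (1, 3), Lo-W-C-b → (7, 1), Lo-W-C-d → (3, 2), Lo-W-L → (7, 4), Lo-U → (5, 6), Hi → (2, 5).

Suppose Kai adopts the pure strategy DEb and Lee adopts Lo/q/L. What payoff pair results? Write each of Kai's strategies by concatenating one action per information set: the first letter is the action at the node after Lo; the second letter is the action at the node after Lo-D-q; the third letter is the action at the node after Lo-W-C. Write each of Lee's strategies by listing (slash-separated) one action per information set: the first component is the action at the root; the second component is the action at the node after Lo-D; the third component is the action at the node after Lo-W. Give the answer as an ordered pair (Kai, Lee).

(1, 4)

Trace the play path from the root:
  Lee plays Lo
  Kai plays D at [Lo]
  Lee plays q at [Lo-D]
  Kai plays E at [Lo-D-q]
→ terminal payoff (1, 4).
(Kai's choice at the node after Lo-W-C is never reached on this path, so it doesn't affect the outcome.)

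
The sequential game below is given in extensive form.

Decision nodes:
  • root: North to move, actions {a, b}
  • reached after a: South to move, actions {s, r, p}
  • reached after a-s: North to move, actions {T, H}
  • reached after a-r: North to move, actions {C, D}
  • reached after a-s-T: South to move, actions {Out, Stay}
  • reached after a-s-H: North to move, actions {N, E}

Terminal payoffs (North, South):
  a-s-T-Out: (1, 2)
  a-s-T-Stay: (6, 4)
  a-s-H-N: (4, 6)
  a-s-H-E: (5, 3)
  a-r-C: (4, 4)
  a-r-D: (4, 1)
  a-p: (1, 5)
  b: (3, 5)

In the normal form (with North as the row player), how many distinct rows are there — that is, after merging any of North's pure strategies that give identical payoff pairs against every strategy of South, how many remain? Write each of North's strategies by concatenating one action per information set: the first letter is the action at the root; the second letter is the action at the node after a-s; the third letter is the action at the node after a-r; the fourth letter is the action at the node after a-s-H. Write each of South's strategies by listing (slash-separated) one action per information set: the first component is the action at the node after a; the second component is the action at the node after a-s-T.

North has 16 pure strategies: aTCN, aTCE, aTDN, aTDE, aHCN, aHCE, aHDN, aHDE, bTCN, bTCE, bTDN, bTDE, bHCN, bHCE, bHDN, bHDE. Columns: s/Out, s/Stay, r/Out, r/Stay, p/Out, p/Stay.
{aTCN, aTCE} → row (1,2) (6,4) (4,4) (4,4) (1,5) (1,5)
{aTDN, aTDE} → row (1,2) (6,4) (4,1) (4,1) (1,5) (1,5)
{aHCN} → row (4,6) (4,6) (4,4) (4,4) (1,5) (1,5)
{aHCE} → row (5,3) (5,3) (4,4) (4,4) (1,5) (1,5)
{aHDN} → row (4,6) (4,6) (4,1) (4,1) (1,5) (1,5)
{aHDE} → row (5,3) (5,3) (4,1) (4,1) (1,5) (1,5)
{bTCN, bTCE, bTDN, bTDE, bHCN, bHCE, bHDN, bHDE} → row (3,5) (3,5) (3,5) (3,5) (3,5) (3,5)
That's 7 distinct rows out of 16 strategies.

7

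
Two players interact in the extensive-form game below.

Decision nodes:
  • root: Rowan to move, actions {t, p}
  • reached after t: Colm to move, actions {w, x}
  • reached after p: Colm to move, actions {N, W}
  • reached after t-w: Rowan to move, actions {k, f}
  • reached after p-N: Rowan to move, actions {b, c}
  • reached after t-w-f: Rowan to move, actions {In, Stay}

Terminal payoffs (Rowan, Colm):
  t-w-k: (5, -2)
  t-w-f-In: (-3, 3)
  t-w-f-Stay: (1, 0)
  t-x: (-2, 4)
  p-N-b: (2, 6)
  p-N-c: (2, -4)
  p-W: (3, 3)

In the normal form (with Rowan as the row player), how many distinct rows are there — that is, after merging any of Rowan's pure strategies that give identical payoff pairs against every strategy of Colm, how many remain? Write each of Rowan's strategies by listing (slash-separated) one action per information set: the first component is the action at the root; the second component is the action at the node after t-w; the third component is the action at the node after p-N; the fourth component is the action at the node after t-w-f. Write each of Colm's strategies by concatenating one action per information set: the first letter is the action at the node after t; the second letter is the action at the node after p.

5

Rowan has 16 pure strategies: t/k/b/In, t/k/b/Stay, t/k/c/In, t/k/c/Stay, t/f/b/In, t/f/b/Stay, t/f/c/In, t/f/c/Stay, p/k/b/In, p/k/b/Stay, p/k/c/In, p/k/c/Stay, p/f/b/In, p/f/b/Stay, p/f/c/In, p/f/c/Stay. Columns: wN, wW, xN, xW.
{t/k/b/In, t/k/b/Stay, t/k/c/In, t/k/c/Stay} → row (5,-2) (5,-2) (-2,4) (-2,4)
{t/f/b/In, t/f/c/In} → row (-3,3) (-3,3) (-2,4) (-2,4)
{t/f/b/Stay, t/f/c/Stay} → row (1,0) (1,0) (-2,4) (-2,4)
{p/k/b/In, p/k/b/Stay, p/f/b/In, p/f/b/Stay} → row (2,6) (3,3) (2,6) (3,3)
{p/k/c/In, p/k/c/Stay, p/f/c/In, p/f/c/Stay} → row (2,-4) (3,3) (2,-4) (3,3)
That's 5 distinct rows out of 16 strategies.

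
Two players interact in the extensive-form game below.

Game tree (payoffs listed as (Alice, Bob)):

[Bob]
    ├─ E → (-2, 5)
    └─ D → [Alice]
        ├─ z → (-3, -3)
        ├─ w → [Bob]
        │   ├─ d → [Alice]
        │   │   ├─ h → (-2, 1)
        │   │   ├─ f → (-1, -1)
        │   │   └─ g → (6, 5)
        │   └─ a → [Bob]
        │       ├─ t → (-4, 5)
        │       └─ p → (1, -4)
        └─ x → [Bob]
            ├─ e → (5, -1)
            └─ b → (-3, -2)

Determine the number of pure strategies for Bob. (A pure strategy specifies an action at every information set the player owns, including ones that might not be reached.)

Bob owns the root with actions {E, D} — two choices.
Bob owns the node after D-w with actions {d, a} — two choices.
Bob owns the node after D-x with actions {e, b} — two choices.
Bob owns the node after D-w-a with actions {t, p} — two choices.
A pure strategy fixes one action at each information set independently, so the count is the product 2 × 2 × 2 × 2 = 16.

16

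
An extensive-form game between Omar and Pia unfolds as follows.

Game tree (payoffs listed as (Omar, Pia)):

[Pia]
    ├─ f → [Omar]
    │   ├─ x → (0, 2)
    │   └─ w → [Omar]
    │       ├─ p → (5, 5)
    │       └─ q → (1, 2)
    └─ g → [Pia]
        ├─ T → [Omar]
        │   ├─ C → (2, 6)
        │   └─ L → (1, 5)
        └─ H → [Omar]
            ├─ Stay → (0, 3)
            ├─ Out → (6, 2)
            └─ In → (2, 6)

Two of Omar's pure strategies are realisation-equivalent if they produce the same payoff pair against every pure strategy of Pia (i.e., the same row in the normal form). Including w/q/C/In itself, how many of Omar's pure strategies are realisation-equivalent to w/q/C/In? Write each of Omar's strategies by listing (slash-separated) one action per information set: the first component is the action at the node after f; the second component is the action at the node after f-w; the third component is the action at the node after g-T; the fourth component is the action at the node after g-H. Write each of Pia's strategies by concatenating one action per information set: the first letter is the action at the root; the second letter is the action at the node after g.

1

Row for w/q/C/In (columns fT, fH, gT, gH): (1,2) (1,2) (2,6) (2,6).
Every one of Omar's information sets is on the play path for some reply by Pia when Omar follows w/q/C/In.
Changing the action at any of them therefore changes at least one column, so only w/q/C/In itself gives this row.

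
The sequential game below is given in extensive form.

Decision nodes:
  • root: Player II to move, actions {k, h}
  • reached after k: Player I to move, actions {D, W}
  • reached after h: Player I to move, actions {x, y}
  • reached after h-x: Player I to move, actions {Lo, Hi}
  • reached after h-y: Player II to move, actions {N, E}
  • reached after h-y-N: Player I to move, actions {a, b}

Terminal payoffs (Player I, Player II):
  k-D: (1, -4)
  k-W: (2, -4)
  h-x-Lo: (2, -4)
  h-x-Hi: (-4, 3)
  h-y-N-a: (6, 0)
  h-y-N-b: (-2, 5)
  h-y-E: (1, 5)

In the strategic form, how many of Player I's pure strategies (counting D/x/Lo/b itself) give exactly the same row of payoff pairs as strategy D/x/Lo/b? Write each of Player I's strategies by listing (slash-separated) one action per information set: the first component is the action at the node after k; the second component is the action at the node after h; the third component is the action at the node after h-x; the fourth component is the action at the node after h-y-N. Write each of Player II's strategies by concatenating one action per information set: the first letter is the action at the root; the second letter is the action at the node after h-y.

Row for D/x/Lo/b (columns kN, kE, hN, hE): (1,-4) (1,-4) (2,-4) (2,-4).
Under D/x/Lo/b, Player I's choice at the node after h-y-N can never be reached regardless of what Player II does, so varying those choices leaves every outcome unchanged.
Holding the reachable choices fixed and varying the unreachable one freely already gives 2 equivalent strategies.
No other strategy reproduces this row, so those 2 are the full class: D/x/Lo/a, D/x/Lo/b.

2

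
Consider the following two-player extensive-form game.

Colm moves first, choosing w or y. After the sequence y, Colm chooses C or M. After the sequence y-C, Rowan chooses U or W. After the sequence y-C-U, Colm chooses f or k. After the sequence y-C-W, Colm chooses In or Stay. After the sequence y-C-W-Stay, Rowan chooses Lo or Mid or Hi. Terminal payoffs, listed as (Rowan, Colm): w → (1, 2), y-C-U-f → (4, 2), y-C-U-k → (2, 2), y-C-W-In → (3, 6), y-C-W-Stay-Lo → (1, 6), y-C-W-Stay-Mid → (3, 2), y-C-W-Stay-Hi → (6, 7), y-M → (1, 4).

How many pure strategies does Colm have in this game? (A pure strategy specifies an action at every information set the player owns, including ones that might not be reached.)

Colm owns the root with actions {w, y} — two choices.
Colm owns the node after y with actions {C, M} — two choices.
Colm owns the node after y-C-U with actions {f, k} — two choices.
Colm owns the node after y-C-W with actions {In, Stay} — two choices.
A pure strategy fixes one action at each information set independently, so the count is the product 2 × 2 × 2 × 2 = 16.

16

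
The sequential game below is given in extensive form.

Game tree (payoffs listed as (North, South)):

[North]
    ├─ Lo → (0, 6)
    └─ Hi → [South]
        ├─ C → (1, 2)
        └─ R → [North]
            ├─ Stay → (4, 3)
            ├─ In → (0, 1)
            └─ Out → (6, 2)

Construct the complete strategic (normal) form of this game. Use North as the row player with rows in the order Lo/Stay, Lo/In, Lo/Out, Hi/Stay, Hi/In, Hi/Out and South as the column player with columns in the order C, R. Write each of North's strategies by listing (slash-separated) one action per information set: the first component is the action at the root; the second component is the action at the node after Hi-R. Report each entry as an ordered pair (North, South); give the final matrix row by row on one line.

Lo/Stay: (0,6) (0,6) | Lo/In: (0,6) (0,6) | Lo/Out: (0,6) (0,6) | Hi/Stay: (1,2) (4,3) | Hi/In: (1,2) (0,1) | Hi/Out: (1,2) (6,2)

Row Lo/Stay: C→(0,6), R→(0,6)
Row Lo/In: C→(0,6), R→(0,6)
Row Lo/Out: C→(0,6), R→(0,6)
Row Hi/Stay: C→(1,2), R→(4,3)
Row Hi/In: C→(1,2), R→(0,1)
Row Hi/Out: C→(1,2), R→(6,2)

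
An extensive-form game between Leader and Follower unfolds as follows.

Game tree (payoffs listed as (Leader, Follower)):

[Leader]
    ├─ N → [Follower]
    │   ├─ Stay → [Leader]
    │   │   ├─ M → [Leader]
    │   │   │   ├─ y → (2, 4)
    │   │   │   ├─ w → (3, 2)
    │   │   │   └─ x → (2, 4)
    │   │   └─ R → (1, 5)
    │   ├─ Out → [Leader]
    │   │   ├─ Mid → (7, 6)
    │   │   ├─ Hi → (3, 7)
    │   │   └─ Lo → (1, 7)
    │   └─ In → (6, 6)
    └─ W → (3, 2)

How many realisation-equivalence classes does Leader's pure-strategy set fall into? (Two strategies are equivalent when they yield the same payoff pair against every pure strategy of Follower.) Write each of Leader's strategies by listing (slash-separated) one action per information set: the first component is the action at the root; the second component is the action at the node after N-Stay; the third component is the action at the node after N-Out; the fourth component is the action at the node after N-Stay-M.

Leader has 36 pure strategies: N/M/Mid/y, N/M/Mid/w, N/M/Mid/x, N/M/Hi/y, N/M/Hi/w, N/M/Hi/x, N/M/Lo/y, N/M/Lo/w, N/M/Lo/x, N/R/Mid/y, N/R/Mid/w, N/R/Mid/x, N/R/Hi/y, N/R/Hi/w, N/R/Hi/x, N/R/Lo/y, N/R/Lo/w, N/R/Lo/x, W/M/Mid/y, W/M/Mid/w, W/M/Mid/x, W/M/Hi/y, W/M/Hi/w, W/M/Hi/x, W/M/Lo/y, W/M/Lo/w, W/M/Lo/x, W/R/Mid/y, W/R/Mid/w, W/R/Mid/x, W/R/Hi/y, W/R/Hi/w, W/R/Hi/x, W/R/Lo/y, W/R/Lo/w, W/R/Lo/x. Columns: Stay, Out, In.
{N/M/Mid/y, N/M/Mid/x} → row (2,4) (7,6) (6,6)
{N/M/Mid/w} → row (3,2) (7,6) (6,6)
{N/M/Hi/y, N/M/Hi/x} → row (2,4) (3,7) (6,6)
{N/M/Hi/w} → row (3,2) (3,7) (6,6)
{N/M/Lo/y, N/M/Lo/x} → row (2,4) (1,7) (6,6)
{N/M/Lo/w} → row (3,2) (1,7) (6,6)
{N/R/Mid/y, N/R/Mid/w, N/R/Mid/x} → row (1,5) (7,6) (6,6)
{N/R/Hi/y, N/R/Hi/w, N/R/Hi/x} → row (1,5) (3,7) (6,6)
{N/R/Lo/y, N/R/Lo/w, N/R/Lo/x} → row (1,5) (1,7) (6,6)
{W/M/Mid/y, W/M/Mid/w, W/M/Mid/x, W/M/Hi/y, W/M/Hi/w, W/M/Hi/x, W/M/Lo/y, W/M/Lo/w, W/M/Lo/x, W/R/Mid/y, W/R/Mid/w, W/R/Mid/x, W/R/Hi/y, W/R/Hi/w, W/R/Hi/x, W/R/Lo/y, W/R/Lo/w, W/R/Lo/x} → row (3,2) (3,2) (3,2)
That's 10 distinct rows out of 36 strategies.

10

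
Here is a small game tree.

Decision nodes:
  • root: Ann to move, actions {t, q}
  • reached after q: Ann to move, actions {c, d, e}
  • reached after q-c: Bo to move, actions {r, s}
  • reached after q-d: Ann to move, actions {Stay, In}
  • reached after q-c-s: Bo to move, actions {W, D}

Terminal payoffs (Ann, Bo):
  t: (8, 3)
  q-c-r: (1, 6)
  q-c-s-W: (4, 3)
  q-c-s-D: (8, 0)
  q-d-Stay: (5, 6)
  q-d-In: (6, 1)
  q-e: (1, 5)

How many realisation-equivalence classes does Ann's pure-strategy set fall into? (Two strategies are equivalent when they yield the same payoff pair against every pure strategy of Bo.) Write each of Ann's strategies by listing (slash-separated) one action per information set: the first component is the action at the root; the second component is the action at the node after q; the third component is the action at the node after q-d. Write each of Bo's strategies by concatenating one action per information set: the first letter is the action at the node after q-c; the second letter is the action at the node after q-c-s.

Ann has 12 pure strategies: t/c/Stay, t/c/In, t/d/Stay, t/d/In, t/e/Stay, t/e/In, q/c/Stay, q/c/In, q/d/Stay, q/d/In, q/e/Stay, q/e/In. Columns: rW, rD, sW, sD.
{t/c/Stay, t/c/In, t/d/Stay, t/d/In, t/e/Stay, t/e/In} → row (8,3) (8,3) (8,3) (8,3)
{q/c/Stay, q/c/In} → row (1,6) (1,6) (4,3) (8,0)
{q/d/Stay} → row (5,6) (5,6) (5,6) (5,6)
{q/d/In} → row (6,1) (6,1) (6,1) (6,1)
{q/e/Stay, q/e/In} → row (1,5) (1,5) (1,5) (1,5)
That's 5 distinct rows out of 12 strategies.

5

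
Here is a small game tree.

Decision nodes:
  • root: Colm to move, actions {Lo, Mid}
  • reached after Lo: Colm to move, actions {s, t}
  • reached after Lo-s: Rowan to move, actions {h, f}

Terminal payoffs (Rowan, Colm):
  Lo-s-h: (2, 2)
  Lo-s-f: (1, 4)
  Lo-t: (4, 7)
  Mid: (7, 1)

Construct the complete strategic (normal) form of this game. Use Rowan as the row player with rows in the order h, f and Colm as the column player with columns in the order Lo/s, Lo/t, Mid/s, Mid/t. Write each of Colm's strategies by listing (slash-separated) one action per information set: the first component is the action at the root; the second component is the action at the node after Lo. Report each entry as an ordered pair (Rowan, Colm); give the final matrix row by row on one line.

h: (2,2) (4,7) (7,1) (7,1) | f: (1,4) (4,7) (7,1) (7,1)

         Lo/s     Lo/t    Mid/s    Mid/t
   h    (2,2)    (4,7)    (7,1)    (7,1)
   f    (1,4)    (4,7)    (7,1)    (7,1)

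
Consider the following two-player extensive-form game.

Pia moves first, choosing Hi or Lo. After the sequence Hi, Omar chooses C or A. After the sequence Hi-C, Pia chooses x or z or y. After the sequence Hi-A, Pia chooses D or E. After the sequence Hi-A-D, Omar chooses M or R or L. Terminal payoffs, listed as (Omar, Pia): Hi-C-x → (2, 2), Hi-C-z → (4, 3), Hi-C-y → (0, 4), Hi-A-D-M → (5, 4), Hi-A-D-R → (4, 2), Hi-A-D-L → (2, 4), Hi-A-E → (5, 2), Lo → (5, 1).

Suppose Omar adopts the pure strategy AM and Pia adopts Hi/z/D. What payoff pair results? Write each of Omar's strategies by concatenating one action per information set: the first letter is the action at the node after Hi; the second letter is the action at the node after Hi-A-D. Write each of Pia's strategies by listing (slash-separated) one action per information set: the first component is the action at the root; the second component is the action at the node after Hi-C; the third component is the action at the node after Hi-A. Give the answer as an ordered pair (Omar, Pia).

Trace the play path from the root:
  Pia plays Hi
  Omar plays A at [Hi]
  Pia plays D at [Hi-A]
  Omar plays M at [Hi-A-D]
→ terminal payoff (5, 4).
(Pia's choice at the node after Hi-C is never reached on this path, so it doesn't affect the outcome.)

(5, 4)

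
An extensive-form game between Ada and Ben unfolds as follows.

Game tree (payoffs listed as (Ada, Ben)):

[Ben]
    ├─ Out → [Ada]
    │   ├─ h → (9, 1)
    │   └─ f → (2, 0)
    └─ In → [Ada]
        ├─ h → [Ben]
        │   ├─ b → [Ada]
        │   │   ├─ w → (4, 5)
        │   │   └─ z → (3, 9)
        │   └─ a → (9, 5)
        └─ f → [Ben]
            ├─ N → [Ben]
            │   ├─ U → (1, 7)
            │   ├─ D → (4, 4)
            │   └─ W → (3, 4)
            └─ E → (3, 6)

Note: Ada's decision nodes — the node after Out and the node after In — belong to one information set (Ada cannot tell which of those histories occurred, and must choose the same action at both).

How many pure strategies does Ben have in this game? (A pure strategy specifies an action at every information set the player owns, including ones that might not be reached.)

Ben owns the root with actions {Out, In} — two choices.
Ben owns the node after In-h with actions {b, a} — two choices.
Ben owns the node after In-f with actions {N, E} — two choices.
Ben owns the node after In-f-N with actions {U, D, W} — three choices.
A pure strategy fixes one action at each information set independently, so the count is the product 2 × 2 × 2 × 3 = 24.

24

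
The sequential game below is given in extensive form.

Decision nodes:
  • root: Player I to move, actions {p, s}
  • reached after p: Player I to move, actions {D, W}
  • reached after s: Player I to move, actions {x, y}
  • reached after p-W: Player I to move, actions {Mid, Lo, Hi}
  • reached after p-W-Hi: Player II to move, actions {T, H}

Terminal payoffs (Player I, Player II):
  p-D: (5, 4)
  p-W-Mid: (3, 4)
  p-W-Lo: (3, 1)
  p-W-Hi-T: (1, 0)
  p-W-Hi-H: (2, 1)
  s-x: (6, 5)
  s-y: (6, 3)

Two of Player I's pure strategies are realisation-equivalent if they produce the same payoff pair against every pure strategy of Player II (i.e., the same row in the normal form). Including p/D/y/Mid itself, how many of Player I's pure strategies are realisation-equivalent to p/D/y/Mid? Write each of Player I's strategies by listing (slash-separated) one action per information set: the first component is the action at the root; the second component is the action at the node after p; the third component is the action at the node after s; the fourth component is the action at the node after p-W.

6

Row for p/D/y/Mid (columns T, H): (5,4) (5,4).
Under p/D/y/Mid, Player I's choice at the node after s and at the node after p-W can never be reached regardless of what Player II does, so varying those choices leaves every outcome unchanged.
Holding the reachable choices fixed and varying the unreachable ones freely already gives 2 × 3 = 6 equivalent strategies.
No other strategy reproduces this row, so those 6 are the full class: p/D/x/Mid, p/D/x/Lo, p/D/x/Hi, p/D/y/Mid, p/D/y/Lo, p/D/y/Hi.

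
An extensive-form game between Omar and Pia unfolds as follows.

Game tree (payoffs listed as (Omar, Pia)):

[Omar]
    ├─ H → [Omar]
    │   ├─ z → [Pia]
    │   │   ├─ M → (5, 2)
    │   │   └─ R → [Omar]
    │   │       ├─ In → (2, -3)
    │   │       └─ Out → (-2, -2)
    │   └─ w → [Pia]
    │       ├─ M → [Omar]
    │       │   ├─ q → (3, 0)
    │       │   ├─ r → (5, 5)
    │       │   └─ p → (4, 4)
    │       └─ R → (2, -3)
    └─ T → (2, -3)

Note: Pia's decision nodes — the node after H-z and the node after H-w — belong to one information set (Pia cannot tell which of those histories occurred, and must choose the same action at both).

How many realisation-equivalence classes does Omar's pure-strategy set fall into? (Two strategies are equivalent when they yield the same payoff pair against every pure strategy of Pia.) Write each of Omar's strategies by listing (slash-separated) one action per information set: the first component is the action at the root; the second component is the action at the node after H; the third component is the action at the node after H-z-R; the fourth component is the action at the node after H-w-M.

Omar has 24 pure strategies: H/z/In/q, H/z/In/r, H/z/In/p, H/z/Out/q, H/z/Out/r, H/z/Out/p, H/w/In/q, H/w/In/r, H/w/In/p, H/w/Out/q, H/w/Out/r, H/w/Out/p, T/z/In/q, T/z/In/r, T/z/In/p, T/z/Out/q, T/z/Out/r, T/z/Out/p, T/w/In/q, T/w/In/r, T/w/In/p, T/w/Out/q, T/w/Out/r, T/w/Out/p. Columns: M, R.
{H/z/In/q, H/z/In/r, H/z/In/p} → row (5,2) (2,-3)
{H/z/Out/q, H/z/Out/r, H/z/Out/p} → row (5,2) (-2,-2)
{H/w/In/q, H/w/Out/q} → row (3,0) (2,-3)
{H/w/In/r, H/w/Out/r} → row (5,5) (2,-3)
{H/w/In/p, H/w/Out/p} → row (4,4) (2,-3)
{T/z/In/q, T/z/In/r, T/z/In/p, T/z/Out/q, T/z/Out/r, T/z/Out/p, T/w/In/q, T/w/In/r, T/w/In/p, T/w/Out/q, T/w/Out/r, T/w/Out/p} → row (2,-3) (2,-3)
That's 6 distinct rows out of 24 strategies.

6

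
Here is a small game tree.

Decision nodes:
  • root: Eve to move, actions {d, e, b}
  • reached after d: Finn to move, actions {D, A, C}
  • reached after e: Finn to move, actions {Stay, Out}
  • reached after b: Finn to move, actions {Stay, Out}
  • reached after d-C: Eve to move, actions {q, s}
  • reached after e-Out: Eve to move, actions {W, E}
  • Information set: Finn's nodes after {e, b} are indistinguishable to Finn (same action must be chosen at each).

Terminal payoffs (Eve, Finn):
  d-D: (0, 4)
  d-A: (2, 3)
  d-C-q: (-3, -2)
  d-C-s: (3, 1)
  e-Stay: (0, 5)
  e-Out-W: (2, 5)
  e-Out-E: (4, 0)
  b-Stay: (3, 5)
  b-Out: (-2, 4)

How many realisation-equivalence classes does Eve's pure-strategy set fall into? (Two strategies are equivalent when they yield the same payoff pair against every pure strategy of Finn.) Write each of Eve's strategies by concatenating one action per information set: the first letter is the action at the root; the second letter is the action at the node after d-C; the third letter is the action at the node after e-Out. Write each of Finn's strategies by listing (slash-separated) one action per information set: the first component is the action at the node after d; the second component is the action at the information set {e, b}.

5

Eve has 12 pure strategies: dqW, dqE, dsW, dsE, eqW, eqE, esW, esE, bqW, bqE, bsW, bsE. Columns: D/Stay, D/Out, A/Stay, A/Out, C/Stay, C/Out.
{dqW, dqE} → row (0,4) (0,4) (2,3) (2,3) (-3,-2) (-3,-2)
{dsW, dsE} → row (0,4) (0,4) (2,3) (2,3) (3,1) (3,1)
{eqW, esW} → row (0,5) (2,5) (0,5) (2,5) (0,5) (2,5)
{eqE, esE} → row (0,5) (4,0) (0,5) (4,0) (0,5) (4,0)
{bqW, bqE, bsW, bsE} → row (3,5) (-2,4) (3,5) (-2,4) (3,5) (-2,4)
That's 5 distinct rows out of 12 strategies.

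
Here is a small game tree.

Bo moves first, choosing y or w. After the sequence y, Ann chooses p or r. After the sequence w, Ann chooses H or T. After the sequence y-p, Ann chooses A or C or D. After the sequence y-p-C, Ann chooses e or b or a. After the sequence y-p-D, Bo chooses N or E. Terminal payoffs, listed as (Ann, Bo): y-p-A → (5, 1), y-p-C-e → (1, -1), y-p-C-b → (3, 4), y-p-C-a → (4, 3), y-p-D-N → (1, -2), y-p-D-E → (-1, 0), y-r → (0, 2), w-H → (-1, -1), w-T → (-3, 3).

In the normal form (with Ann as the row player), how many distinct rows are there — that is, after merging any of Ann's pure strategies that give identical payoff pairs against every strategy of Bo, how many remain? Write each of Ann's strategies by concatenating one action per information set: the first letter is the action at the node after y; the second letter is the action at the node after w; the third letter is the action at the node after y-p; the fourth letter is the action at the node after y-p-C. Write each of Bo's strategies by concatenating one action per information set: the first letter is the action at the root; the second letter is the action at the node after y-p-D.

Ann has 36 pure strategies: pHAe, pHAb, pHAa, pHCe, pHCb, pHCa, pHDe, pHDb, pHDa, pTAe, pTAb, pTAa, pTCe, pTCb, pTCa, pTDe, pTDb, pTDa, rHAe, rHAb, rHAa, rHCe, rHCb, rHCa, rHDe, rHDb, rHDa, rTAe, rTAb, rTAa, rTCe, rTCb, rTCa, rTDe, rTDb, rTDa. Columns: yN, yE, wN, wE.
{pHAe, pHAb, pHAa} → row (5,1) (5,1) (-1,-1) (-1,-1)
{pHCe} → row (1,-1) (1,-1) (-1,-1) (-1,-1)
{pHCb} → row (3,4) (3,4) (-1,-1) (-1,-1)
{pHCa} → row (4,3) (4,3) (-1,-1) (-1,-1)
{pHDe, pHDb, pHDa} → row (1,-2) (-1,0) (-1,-1) (-1,-1)
{pTAe, pTAb, pTAa} → row (5,1) (5,1) (-3,3) (-3,3)
{pTCe} → row (1,-1) (1,-1) (-3,3) (-3,3)
{pTCb} → row (3,4) (3,4) (-3,3) (-3,3)
{pTCa} → row (4,3) (4,3) (-3,3) (-3,3)
{pTDe, pTDb, pTDa} → row (1,-2) (-1,0) (-3,3) (-3,3)
{rHAe, rHAb, rHAa, rHCe, rHCb, rHCa, rHDe, rHDb, rHDa} → row (0,2) (0,2) (-1,-1) (-1,-1)
{rTAe, rTAb, rTAa, rTCe, rTCb, rTCa, rTDe, rTDb, rTDa} → row (0,2) (0,2) (-3,3) (-3,3)
That's 12 distinct rows out of 36 strategies.

12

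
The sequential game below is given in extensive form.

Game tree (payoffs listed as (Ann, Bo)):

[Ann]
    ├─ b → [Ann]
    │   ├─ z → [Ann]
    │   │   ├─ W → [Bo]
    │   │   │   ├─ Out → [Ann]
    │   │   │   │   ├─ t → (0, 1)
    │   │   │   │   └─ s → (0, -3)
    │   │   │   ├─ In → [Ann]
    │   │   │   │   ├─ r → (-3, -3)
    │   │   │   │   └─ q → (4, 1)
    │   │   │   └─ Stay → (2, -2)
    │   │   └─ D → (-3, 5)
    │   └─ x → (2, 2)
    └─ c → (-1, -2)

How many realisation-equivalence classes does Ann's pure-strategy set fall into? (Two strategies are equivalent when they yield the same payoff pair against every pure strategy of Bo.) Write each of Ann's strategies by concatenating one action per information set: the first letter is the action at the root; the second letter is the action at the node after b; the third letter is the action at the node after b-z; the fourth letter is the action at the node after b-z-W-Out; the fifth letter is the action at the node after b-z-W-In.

Ann has 32 pure strategies: bzWtr, bzWtq, bzWsr, bzWsq, bzDtr, bzDtq, bzDsr, bzDsq, bxWtr, bxWtq, bxWsr, bxWsq, bxDtr, bxDtq, bxDsr, bxDsq, czWtr, czWtq, czWsr, czWsq, czDtr, czDtq, czDsr, czDsq, cxWtr, cxWtq, cxWsr, cxWsq, cxDtr, cxDtq, cxDsr, cxDsq. Columns: Out, In, Stay.
{bzWtr} → row (0,1) (-3,-3) (2,-2)
{bzWtq} → row (0,1) (4,1) (2,-2)
{bzWsr} → row (0,-3) (-3,-3) (2,-2)
{bzWsq} → row (0,-3) (4,1) (2,-2)
{bzDtr, bzDtq, bzDsr, bzDsq} → row (-3,5) (-3,5) (-3,5)
{bxWtr, bxWtq, bxWsr, bxWsq, bxDtr, bxDtq, bxDsr, bxDsq} → row (2,2) (2,2) (2,2)
{czWtr, czWtq, czWsr, czWsq, czDtr, czDtq, czDsr, czDsq, cxWtr, cxWtq, cxWsr, cxWsq, cxDtr, cxDtq, cxDsr, cxDsq} → row (-1,-2) (-1,-2) (-1,-2)
That's 7 distinct rows out of 32 strategies.

7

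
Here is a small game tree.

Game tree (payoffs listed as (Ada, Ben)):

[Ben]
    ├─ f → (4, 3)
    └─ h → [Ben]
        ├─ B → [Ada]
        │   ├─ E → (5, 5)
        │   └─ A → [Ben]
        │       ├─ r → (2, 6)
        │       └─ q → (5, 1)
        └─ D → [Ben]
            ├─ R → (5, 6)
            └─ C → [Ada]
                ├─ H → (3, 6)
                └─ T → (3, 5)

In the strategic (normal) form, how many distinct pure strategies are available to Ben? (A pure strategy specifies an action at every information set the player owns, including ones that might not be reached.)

16

Ben owns the root with actions {f, h} — two choices.
Ben owns the node after h with actions {B, D} — two choices.
Ben owns the node after h-D with actions {R, C} — two choices.
Ben owns the node after h-B-A with actions {r, q} — two choices.
A pure strategy fixes one action at each information set independently, so the count is the product 2 × 2 × 2 × 2 = 16.
(For reference, Ada has 4 pure strategies, giving a 16×4 normal-form matrix.)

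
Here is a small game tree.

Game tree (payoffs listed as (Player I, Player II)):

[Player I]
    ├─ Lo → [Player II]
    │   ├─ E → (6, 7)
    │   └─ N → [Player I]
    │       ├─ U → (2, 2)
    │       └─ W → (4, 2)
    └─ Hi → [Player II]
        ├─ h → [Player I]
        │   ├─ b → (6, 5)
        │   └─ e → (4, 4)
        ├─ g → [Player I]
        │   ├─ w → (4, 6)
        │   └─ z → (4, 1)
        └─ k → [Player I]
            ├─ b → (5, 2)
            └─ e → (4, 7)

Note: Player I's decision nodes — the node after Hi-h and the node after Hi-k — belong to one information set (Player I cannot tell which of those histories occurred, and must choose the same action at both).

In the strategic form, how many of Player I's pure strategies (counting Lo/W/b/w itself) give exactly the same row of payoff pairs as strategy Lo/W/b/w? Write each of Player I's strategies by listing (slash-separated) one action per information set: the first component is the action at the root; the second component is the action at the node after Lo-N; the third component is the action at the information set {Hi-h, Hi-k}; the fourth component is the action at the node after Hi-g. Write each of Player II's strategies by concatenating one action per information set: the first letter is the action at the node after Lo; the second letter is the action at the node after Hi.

Row for Lo/W/b/w (columns Eh, Eg, Ek, Nh, Ng, Nk): (6,7) (6,7) (6,7) (4,2) (4,2) (4,2).
Under Lo/W/b/w, Player I's choice at the information set {Hi-h, Hi-k} and at the node after Hi-g can never be reached regardless of what Player II does, so varying those choices leaves every outcome unchanged.
Holding the reachable choices fixed and varying the unreachable ones freely already gives 2 × 2 = 4 equivalent strategies.
No other strategy reproduces this row, so those 4 are the full class: Lo/W/b/w, Lo/W/b/z, Lo/W/e/w, Lo/W/e/z.

4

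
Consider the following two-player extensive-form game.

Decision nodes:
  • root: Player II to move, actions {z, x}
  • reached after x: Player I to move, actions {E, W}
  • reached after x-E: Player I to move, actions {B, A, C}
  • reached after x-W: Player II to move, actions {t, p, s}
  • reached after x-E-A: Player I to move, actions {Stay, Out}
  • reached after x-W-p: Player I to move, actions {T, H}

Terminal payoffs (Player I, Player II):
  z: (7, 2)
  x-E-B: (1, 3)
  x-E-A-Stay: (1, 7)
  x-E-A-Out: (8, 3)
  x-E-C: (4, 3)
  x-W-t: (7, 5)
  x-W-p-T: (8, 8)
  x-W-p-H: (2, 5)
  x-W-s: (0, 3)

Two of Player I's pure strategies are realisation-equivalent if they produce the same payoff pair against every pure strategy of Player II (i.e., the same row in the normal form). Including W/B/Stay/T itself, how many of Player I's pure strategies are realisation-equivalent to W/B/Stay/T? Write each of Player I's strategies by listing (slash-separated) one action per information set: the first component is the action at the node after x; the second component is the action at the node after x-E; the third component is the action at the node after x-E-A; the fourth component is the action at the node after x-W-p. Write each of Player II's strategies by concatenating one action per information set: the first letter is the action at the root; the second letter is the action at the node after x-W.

6

Row for W/B/Stay/T (columns zt, zp, zs, xt, xp, xs): (7,2) (7,2) (7,2) (7,5) (8,8) (0,3).
Under W/B/Stay/T, Player I's choice at the node after x-E and at the node after x-E-A can never be reached regardless of what Player II does, so varying those choices leaves every outcome unchanged.
Holding the reachable choices fixed and varying the unreachable ones freely already gives 3 × 2 = 6 equivalent strategies.
No other strategy reproduces this row, so those 6 are the full class: W/B/Stay/T, W/B/Out/T, W/A/Stay/T, W/A/Out/T, W/C/Stay/T, W/C/Out/T.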